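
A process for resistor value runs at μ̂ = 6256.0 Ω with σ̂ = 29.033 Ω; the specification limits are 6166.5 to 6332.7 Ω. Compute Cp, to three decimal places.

Cp = (USL − LSL) / (6σ̂) = (6332.7 − 6166.5) / (6 × 29.033) = 166.2000 / 174.1980 = 0.9541

0.954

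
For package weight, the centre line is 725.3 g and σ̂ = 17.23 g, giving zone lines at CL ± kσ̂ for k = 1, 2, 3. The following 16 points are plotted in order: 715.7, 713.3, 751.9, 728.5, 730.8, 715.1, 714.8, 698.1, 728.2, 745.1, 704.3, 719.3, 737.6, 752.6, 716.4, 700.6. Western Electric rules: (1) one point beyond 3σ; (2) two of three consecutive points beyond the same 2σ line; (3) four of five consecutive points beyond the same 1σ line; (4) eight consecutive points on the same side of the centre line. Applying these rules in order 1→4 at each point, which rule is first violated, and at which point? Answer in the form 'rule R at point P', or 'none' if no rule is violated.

none

Zone of each point (C = within 1σ̂, B = 1σ̂–2σ̂, A = 2σ̂–3σ̂, * = beyond 3σ̂; sign = side of CL): 1:-C, 2:-C, 3:+B, 4:+C, 5:+C, 6:-C, 7:-C, 8:-B, 9:+C, 10:+B, 11:-B, 12:-C, 13:+C, 14:+B, 15:-C, 16:-B
No rule fires across all 16 points.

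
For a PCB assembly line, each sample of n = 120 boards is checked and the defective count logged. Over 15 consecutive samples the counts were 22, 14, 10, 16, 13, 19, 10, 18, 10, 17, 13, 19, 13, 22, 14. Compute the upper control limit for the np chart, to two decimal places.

26.30

p̄ = Σdᵢ / (k·n) = 230 / (15 × 120) = 0.12778
UCL = np̄ + 3·√(np̄(1−p̄)) = 15.3333 + 3 × √(15.3333×0.87222) = 15.3333 + 3 × 3.6571 = 26.3045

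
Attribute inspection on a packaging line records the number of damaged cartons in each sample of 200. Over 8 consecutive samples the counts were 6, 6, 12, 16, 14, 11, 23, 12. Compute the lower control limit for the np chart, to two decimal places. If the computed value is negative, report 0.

p̄ = Σdᵢ / (k·n) = 100 / (8 × 200) = 0.06250
LCL = np̄ − 3·√(np̄(1−p̄)) = 12.5000 − 3 × 3.4233 = 2.2302

2.23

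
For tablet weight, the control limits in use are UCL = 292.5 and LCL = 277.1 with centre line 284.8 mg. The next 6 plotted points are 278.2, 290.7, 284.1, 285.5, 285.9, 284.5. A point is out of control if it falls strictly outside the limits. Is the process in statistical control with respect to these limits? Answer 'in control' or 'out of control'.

All 6 points lie within [277.1, 292.5].

in control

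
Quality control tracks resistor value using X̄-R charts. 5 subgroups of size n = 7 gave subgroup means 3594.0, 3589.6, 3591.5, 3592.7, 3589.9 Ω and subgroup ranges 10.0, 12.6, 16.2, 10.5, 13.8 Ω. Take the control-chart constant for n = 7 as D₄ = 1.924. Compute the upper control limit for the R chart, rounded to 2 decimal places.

R̄ = (10.0 + 12.6 + 16.2 + 10.5 + 13.8) / 5 = 63.1000 / 5 = 12.6200
UCL_R = D₄·R̄ = 1.924 × 12.6200 = 24.2809

24.28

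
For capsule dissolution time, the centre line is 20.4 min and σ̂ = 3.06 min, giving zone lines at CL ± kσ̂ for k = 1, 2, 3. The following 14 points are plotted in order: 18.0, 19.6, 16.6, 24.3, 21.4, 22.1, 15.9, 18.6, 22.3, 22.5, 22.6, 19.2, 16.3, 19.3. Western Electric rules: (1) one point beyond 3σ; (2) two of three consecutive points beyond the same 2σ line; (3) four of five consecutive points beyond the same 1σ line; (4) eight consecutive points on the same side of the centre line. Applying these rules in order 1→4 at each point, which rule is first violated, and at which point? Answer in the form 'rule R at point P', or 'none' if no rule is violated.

none

Zone of each point (C = within 1σ̂, B = 1σ̂–2σ̂, A = 2σ̂–3σ̂, * = beyond 3σ̂; sign = side of CL): 1:-C, 2:-C, 3:-B, 4:+B, 5:+C, 6:+C, 7:-B, 8:-C, 9:+C, 10:+C, 11:+C, 12:-C, 13:-B, 14:-C
No rule fires across all 14 points.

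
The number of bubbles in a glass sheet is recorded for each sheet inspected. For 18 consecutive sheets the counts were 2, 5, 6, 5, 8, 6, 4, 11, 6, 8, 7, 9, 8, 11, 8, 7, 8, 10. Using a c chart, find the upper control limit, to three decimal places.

15.198

c̄ = (2 + 5 + 6 + 5 + 8 + 6 + 4 + 11 + 6 + 8 + 7 + 9 + 8 + 11 + 8 + 7 + 8 + 10) / 18 = 129 / 18 = 7.1667
UCL = c̄ + 3√c̄ = 7.1667 + 3 × √7.1667 = 7.1667 + 3 × 2.6771 = 15.1979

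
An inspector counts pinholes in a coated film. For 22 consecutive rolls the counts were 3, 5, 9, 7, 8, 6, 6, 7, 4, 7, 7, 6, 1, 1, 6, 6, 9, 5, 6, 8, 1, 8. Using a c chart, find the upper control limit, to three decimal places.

12.907

c̄ = (3 + 5 + 9 + 7 + 8 + 6 + 6 + 7 + 4 + 7 + 7 + 6 + 1 + 1 + 6 + 6 + 9 + 5 + 6 + 8 + 1 + 8) / 22 = 126 / 22 = 5.7273
UCL = c̄ + 3√c̄ = 5.7273 + 3 × √5.7273 = 5.7273 + 3 × 2.3932 = 12.9068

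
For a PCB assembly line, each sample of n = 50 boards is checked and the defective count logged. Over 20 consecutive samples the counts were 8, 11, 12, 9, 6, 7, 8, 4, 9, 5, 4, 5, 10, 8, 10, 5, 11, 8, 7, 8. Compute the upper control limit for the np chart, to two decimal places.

p̄ = Σdᵢ / (k·n) = 155 / (20 × 50) = 0.15500
UCL = np̄ + 3·√(np̄(1−p̄)) = 7.7500 + 3 × √(7.7500×0.84500) = 7.7500 + 3 × 2.5591 = 15.4272

15.43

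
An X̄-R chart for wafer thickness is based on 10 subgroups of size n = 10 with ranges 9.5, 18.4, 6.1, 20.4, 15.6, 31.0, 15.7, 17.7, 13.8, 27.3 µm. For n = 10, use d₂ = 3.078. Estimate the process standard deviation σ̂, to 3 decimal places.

R̄ = (9.5 + 18.4 + 6.1 + 20.4 + 15.6 + 31.0 + 15.7 + 17.7 + 13.8 + 27.3) / 10 = 17.5500
σ̂ = R̄ / d₂ = 17.5500 / 3.078 = 5.7018

5.702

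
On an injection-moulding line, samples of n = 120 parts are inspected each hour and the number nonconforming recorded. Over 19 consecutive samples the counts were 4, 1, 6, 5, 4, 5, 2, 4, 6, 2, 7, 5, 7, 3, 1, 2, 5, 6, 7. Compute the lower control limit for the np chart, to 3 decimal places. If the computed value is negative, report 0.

0.000

p̄ = Σdᵢ / (k·n) = 82 / (19 × 120) = 0.03596
LCL = np̄ − 3·√(np̄(1−p̄)) = 4.3158 − 3 × 2.0397 = -1.8035 → 0 (negative, so LCL = 0)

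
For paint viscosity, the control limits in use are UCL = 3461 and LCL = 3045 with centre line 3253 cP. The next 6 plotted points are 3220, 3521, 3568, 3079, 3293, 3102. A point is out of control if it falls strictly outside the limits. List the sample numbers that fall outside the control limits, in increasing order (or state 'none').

2, 3

Compare each point to [3045, 3461]: sample 2 = 3521 > UCL; sample 3 = 3568 > UCL.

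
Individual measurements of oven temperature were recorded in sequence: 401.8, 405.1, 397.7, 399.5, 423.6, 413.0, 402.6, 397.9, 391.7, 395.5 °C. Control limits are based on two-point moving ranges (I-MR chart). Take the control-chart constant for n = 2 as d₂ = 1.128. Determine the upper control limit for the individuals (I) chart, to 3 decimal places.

X̄ = (401.8 + 405.1 + 397.7 + 399.5 + 423.6 + 413.0 + 402.6 + 397.9 + 391.7 + 395.5) / 10 = 402.8400
Moving ranges: 3.3, 7.4, 1.8, 24.1, 10.6, 10.4, 4.7, 6.2, 3.8; M̄R̄ = 72.3000 / 9 = 8.0333
UCL = X̄ + 3·M̄R̄/d₂ = 402.8400 + 3 × 8.0333 / 1.128 = 424.2052

424.205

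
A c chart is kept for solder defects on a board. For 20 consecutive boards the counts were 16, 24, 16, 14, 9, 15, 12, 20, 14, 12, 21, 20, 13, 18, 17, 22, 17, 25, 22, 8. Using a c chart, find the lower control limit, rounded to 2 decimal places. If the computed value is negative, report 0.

4.47

c̄ = (16 + 24 + 16 + 14 + 9 + 15 + 12 + 20 + 14 + 12 + 21 + 20 + 13 + 18 + 17 + 22 + 17 + 25 + 22 + 8) / 20 = 335 / 20 = 16.7500
LCL = c̄ − 3√c̄ = 16.7500 − 3 × 4.0927 = 4.4720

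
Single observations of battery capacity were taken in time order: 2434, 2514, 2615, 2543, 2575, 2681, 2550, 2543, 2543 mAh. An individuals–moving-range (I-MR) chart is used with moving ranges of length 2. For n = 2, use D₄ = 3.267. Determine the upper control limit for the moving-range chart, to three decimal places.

216.030

Moving ranges: 80, 101, 72, 32, 106, 131, 7, 0; M̄R̄ = 529.0000 / 8 = 66.1250
UCL_MR = D₄·M̄R̄ = 3.267 × 66.1250 = 216.0304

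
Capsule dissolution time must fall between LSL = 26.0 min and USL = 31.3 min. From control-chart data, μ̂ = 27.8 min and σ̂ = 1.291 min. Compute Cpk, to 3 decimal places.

Cpu = (USL − μ̂) / (3σ̂) = (31.3 − 27.8) / (3 × 1.291) = 0.9037; Cpl = (μ̂ − LSL) / (3σ̂) = (27.8 − 26.0) / (3 × 1.291) = 0.4648; Cpk = min(Cpu, Cpl) = 0.4648

0.465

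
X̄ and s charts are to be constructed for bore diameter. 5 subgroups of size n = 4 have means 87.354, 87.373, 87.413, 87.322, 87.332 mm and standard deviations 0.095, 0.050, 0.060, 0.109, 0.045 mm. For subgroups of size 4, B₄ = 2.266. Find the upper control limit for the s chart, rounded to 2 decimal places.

s̄ = (0.095 + 0.050 + 0.060 + 0.109 + 0.045) / 5 = 0.0718
UCL_s = B₄·s̄ = 2.266 × 0.0718 = 0.1627

0.16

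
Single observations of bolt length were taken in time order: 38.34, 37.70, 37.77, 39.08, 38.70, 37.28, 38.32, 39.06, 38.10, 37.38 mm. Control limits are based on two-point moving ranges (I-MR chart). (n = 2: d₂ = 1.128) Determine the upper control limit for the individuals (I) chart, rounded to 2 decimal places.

X̄ = (38.34 + 37.70 + 37.77 + 39.08 + 38.70 + 37.28 + 38.32 + 39.06 + 38.10 + 37.38) / 10 = 38.1730
Moving ranges: 0.64, 0.07, 1.31, 0.38, 1.42, 1.04, 0.74, 0.96, 0.72; M̄R̄ = 7.2800 / 9 = 0.8089
UCL = X̄ + 3·M̄R̄/d₂ = 38.1730 + 3 × 0.8089 / 1.128 = 40.3243

40.32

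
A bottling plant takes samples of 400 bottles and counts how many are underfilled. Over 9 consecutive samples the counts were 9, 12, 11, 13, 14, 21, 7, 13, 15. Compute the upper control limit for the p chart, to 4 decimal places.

p̄ = Σdᵢ / (k·n) = 115 / (9 × 400) = 0.03194
UCL = p̄ + 3·√(p̄(1−p̄)/n) = 0.03194 + 3 × √(0.03194×0.96806/400) = 0.03194 + 3 × 0.00879 = 0.05832

0.0583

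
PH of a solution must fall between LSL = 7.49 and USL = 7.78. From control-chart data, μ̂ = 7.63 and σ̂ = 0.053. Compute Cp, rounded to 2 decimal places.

0.91

Cp = (USL − LSL) / (6σ̂) = (7.78 − 7.49) / (6 × 0.053) = 0.2900 / 0.3180 = 0.9119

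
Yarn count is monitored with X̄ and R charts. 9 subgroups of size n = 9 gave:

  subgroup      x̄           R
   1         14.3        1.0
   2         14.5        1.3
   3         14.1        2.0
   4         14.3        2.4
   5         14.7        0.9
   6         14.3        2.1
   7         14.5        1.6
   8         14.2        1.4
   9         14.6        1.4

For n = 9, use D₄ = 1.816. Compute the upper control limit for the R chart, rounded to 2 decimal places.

2.85

R̄ = (1.0 + 1.3 + 2.0 + 2.4 + 0.9 + 2.1 + 1.6 + 1.4 + 1.4) / 9 = 14.1000 / 9 = 1.5667
UCL_R = D₄·R̄ = 1.816 × 1.5667 = 2.8451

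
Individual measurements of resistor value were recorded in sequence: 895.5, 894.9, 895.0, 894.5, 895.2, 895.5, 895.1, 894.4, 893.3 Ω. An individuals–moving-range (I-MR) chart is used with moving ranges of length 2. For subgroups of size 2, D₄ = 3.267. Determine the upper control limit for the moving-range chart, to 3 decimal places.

1.797

Moving ranges: 0.6, 0.1, 0.5, 0.7, 0.3, 0.4, 0.7, 1.1; M̄R̄ = 4.4000 / 8 = 0.5500
UCL_MR = D₄·M̄R̄ = 3.267 × 0.5500 = 1.7969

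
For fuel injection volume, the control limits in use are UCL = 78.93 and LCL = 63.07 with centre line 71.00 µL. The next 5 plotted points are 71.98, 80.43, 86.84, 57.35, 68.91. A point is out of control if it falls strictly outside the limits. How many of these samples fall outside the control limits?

3

Compare each point to [63.07, 78.93]: sample 2 = 80.43 > UCL; sample 3 = 86.84 > UCL; sample 4 = 57.35 < LCL.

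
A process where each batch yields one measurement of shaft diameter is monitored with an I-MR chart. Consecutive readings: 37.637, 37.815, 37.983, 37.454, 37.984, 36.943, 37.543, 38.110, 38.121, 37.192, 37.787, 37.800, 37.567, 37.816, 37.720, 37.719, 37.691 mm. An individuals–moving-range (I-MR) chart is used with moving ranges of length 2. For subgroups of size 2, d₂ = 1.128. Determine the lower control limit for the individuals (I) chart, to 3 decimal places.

36.740

X̄ = (37.637 + 37.815 + 37.983 + 37.454 + 37.984 + 36.943 + 37.543 + 38.110 + 38.121 + 37.192 + 37.787 + 37.800 + 37.567 + 37.816 + 37.720 + 37.719 + 37.691) / 17 = 37.6989
Moving ranges: 0.178, 0.168, 0.529, 0.530, 1.041, 0.600, 0.567, 0.011, 0.929, 0.595, 0.013, 0.233, 0.249, 0.096, 0.001, 0.028; M̄R̄ = 5.7680 / 16 = 0.3605
LCL = X̄ − 3·M̄R̄/d₂ = 37.6989 − 3 × 0.3605 / 1.128 = 36.7402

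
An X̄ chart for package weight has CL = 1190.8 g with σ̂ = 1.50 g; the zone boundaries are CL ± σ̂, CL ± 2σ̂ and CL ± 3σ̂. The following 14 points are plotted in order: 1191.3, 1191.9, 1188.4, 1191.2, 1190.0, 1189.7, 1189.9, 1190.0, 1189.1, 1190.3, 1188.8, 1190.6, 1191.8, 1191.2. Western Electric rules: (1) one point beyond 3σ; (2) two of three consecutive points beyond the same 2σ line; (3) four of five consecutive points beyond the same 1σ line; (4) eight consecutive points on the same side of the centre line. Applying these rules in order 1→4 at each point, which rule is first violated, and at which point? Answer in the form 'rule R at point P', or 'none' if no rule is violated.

rule 4 at point 12

Zone of each point (C = within 1σ̂, B = 1σ̂–2σ̂, A = 2σ̂–3σ̂, * = beyond 3σ̂; sign = side of CL): 1:+C, 2:+C, 3:-B, 4:+C, 5:-C, 6:-C, 7:-C, 8:-C, 9:-B, 10:-C, 11:-B, 12:-C, 13:+C, 14:+C
Rule 4 (eight consecutive points on the same side of the centre line) is satisfied at point 12.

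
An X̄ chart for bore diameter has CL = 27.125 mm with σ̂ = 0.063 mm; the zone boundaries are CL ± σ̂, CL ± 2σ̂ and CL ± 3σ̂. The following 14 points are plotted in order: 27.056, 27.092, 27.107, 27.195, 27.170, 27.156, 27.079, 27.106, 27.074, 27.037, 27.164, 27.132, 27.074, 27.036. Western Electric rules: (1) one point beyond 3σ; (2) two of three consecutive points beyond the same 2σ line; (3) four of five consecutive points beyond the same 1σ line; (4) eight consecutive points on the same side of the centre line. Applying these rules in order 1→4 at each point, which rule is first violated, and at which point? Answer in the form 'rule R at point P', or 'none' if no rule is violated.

none

Zone of each point (C = within 1σ̂, B = 1σ̂–2σ̂, A = 2σ̂–3σ̂, * = beyond 3σ̂; sign = side of CL): 1:-B, 2:-C, 3:-C, 4:+B, 5:+C, 6:+C, 7:-C, 8:-C, 9:-C, 10:-B, 11:+C, 12:+C, 13:-C, 14:-B
No rule fires across all 14 points.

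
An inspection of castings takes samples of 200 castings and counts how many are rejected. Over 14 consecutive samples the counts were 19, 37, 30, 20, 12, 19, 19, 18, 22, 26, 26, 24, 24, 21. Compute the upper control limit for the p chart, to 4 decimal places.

p̄ = Σdᵢ / (k·n) = 317 / (14 × 200) = 0.11321
UCL = p̄ + 3·√(p̄(1−p̄)/n) = 0.11321 + 3 × √(0.11321×0.88679/200) = 0.11321 + 3 × 0.02241 = 0.18043

0.1804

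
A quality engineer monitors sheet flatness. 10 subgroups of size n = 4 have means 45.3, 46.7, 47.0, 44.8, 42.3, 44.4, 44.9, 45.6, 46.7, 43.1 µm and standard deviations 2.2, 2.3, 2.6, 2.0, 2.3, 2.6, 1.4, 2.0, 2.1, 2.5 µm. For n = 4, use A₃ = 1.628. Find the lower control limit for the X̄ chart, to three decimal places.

X̄̄ = (45.3 + 46.7 + 47.0 + 44.8 + 42.3 + 44.4 + 44.9 + 45.6 + 46.7 + 43.1) / 10 = 45.0800
s̄ = (2.2 + 2.3 + 2.6 + 2.0 + 2.3 + 2.6 + 1.4 + 2.0 + 2.1 + 2.5) / 10 = 2.2000
LCL = X̄̄ − A₃·s̄ = 45.0800 − 1.628 × 2.2000 = 41.4984

41.498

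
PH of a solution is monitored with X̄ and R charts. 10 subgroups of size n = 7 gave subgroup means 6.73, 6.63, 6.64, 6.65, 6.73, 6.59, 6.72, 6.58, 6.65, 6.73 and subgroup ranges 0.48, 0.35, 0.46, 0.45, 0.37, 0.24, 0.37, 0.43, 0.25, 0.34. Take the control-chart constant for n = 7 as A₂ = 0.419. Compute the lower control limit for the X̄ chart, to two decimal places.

6.51

X̄̄ = (6.73 + 6.63 + 6.64 + 6.65 + 6.73 + 6.59 + 6.72 + 6.58 + 6.65 + 6.73) / 10 = 66.6500 / 10 = 6.6650
R̄ = (0.48 + 0.35 + 0.46 + 0.45 + 0.37 + 0.24 + 0.37 + 0.43 + 0.25 + 0.34) / 10 = 3.7400 / 10 = 0.3740
LCL = X̄̄ − A₂·R̄ = 6.6650 − 0.419 × 0.3740 = 6.5083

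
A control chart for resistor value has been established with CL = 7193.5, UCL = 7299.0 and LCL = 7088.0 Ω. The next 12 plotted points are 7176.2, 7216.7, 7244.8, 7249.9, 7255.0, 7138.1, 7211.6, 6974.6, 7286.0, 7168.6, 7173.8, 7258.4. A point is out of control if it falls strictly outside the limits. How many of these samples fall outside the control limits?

1

Compare each point to [7088.0, 7299.0]: sample 8 = 6974.6 < LCL.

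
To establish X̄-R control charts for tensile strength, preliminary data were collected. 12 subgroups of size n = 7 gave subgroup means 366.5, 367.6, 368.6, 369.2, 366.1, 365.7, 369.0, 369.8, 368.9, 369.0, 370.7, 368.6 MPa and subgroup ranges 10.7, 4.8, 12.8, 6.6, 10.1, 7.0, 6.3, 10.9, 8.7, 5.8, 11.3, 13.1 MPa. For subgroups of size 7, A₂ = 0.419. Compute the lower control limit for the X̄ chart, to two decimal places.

X̄̄ = (366.5 + 367.6 + 368.6 + 369.2 + 366.1 + 365.7 + 369.0 + 369.8 + 368.9 + 369.0 + 370.7 + 368.6) / 12 = 4419.7000 / 12 = 368.3083
R̄ = (10.7 + 4.8 + 12.8 + 6.6 + 10.1 + 7.0 + 6.3 + 10.9 + 8.7 + 5.8 + 11.3 + 13.1) / 12 = 108.1000 / 12 = 9.0083
LCL = X̄̄ − A₂·R̄ = 368.3083 − 0.419 × 9.0083 = 364.5338

364.53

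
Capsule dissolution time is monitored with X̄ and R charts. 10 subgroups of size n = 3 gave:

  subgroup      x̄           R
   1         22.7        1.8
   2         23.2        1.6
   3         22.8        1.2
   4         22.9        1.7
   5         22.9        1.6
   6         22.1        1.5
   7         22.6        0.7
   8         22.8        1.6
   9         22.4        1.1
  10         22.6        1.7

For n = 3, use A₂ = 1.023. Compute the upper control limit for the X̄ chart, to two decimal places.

24.18

X̄̄ = (22.7 + 23.2 + 22.8 + 22.9 + 22.9 + 22.1 + 22.6 + 22.8 + 22.4 + 22.6) / 10 = 227.0000 / 10 = 22.7000
R̄ = (1.8 + 1.6 + 1.2 + 1.7 + 1.6 + 1.5 + 0.7 + 1.6 + 1.1 + 1.7) / 10 = 14.5000 / 10 = 1.4500
UCL = X̄̄ + A₂·R̄ = 22.7000 + 1.023 × 1.4500 = 24.1833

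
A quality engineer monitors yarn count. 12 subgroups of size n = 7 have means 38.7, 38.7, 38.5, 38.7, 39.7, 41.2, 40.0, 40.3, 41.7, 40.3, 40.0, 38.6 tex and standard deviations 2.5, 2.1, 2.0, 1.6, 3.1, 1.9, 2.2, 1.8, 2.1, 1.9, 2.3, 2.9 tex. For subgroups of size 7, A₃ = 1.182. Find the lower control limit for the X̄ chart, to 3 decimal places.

37.100

X̄̄ = (38.7 + 38.7 + 38.5 + 38.7 + 39.7 + 41.2 + 40.0 + 40.3 + 41.7 + 40.3 + 40.0 + 38.6) / 12 = 39.7000
s̄ = (2.5 + 2.1 + 2.0 + 1.6 + 3.1 + 1.9 + 2.2 + 1.8 + 2.1 + 1.9 + 2.3 + 2.9) / 12 = 2.2000
LCL = X̄̄ − A₃·s̄ = 39.7000 − 1.182 × 2.2000 = 37.0996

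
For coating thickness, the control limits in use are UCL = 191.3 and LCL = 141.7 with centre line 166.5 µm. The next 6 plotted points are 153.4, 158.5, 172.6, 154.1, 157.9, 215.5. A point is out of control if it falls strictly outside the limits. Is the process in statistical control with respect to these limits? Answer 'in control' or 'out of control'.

out of control

Compare each point to [141.7, 191.3]: sample 6 = 215.5 > UCL.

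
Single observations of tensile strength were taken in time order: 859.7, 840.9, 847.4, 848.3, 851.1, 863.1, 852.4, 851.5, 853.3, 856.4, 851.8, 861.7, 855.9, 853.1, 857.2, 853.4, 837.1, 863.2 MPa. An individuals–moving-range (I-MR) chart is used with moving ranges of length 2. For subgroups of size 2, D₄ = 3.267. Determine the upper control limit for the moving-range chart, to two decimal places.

25.16

Moving ranges: 18.8, 6.5, 0.9, 2.8, 12.0, 10.7, 0.9, 1.8, 3.1, 4.6, 9.9, 5.8, 2.8, 4.1, 3.8, 16.3, 26.1; M̄R̄ = 130.9000 / 17 = 7.7000
UCL_MR = D₄·M̄R̄ = 3.267 × 7.7000 = 25.1559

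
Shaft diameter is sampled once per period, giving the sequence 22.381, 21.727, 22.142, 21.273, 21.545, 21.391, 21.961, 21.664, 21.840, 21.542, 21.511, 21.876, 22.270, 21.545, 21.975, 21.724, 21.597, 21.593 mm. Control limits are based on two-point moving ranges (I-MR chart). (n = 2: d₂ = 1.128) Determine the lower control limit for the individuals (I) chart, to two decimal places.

20.81

X̄ = (22.381 + 21.727 + 22.142 + 21.273 + 21.545 + 21.391 + 21.961 + 21.664 + 21.840 + 21.542 + 21.511 + 21.876 + 22.270 + 21.545 + 21.975 + 21.724 + 21.597 + 21.593) / 18 = 21.7532
Moving ranges: 0.654, 0.415, 0.869, 0.272, 0.154, 0.570, 0.297, 0.176, 0.298, 0.031, 0.365, 0.394, 0.725, 0.430, 0.251, 0.127, 0.004; M̄R̄ = 6.0320 / 17 = 0.3548
LCL = X̄ − 3·M̄R̄/d₂ = 21.7532 − 3 × 0.3548 / 1.128 = 20.8095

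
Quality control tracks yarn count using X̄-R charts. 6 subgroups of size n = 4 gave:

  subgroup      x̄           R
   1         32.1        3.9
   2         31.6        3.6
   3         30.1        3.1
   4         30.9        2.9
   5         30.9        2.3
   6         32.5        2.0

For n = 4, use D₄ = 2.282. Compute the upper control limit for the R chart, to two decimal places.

6.77

R̄ = (3.9 + 3.6 + 3.1 + 2.9 + 2.3 + 2.0) / 6 = 17.8000 / 6 = 2.9667
UCL_R = D₄·R̄ = 2.282 × 2.9667 = 6.7699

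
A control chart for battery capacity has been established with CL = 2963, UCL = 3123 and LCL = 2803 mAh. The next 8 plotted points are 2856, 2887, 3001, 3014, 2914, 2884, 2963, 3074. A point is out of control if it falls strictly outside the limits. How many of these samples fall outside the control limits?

All 8 points lie within [2803, 3123].

0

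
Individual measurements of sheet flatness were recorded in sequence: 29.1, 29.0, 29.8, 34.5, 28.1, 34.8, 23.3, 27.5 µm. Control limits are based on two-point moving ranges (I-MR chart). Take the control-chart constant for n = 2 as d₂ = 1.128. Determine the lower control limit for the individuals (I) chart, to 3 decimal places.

16.443

X̄ = (29.1 + 29.0 + 29.8 + 34.5 + 28.1 + 34.8 + 23.3 + 27.5) / 8 = 29.5125
Moving ranges: 0.1, 0.8, 4.7, 6.4, 6.7, 11.5, 4.2; M̄R̄ = 34.4000 / 7 = 4.9143
LCL = X̄ − 3·M̄R̄/d₂ = 29.5125 − 3 × 4.9143 / 1.128 = 16.4426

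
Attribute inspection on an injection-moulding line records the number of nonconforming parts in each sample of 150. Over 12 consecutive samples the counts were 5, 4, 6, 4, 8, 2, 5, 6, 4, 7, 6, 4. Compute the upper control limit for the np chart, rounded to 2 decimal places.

11.73

p̄ = Σdᵢ / (k·n) = 61 / (12 × 150) = 0.03389
UCL = np̄ + 3·√(np̄(1−p̄)) = 5.0833 + 3 × √(5.0833×0.96611) = 5.0833 + 3 × 2.2161 = 11.7316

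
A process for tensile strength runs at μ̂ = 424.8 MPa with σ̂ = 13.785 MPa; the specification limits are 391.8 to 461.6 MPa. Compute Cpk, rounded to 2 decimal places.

0.80

Cpu = (USL − μ̂) / (3σ̂) = (461.6 − 424.8) / (3 × 13.785) = 0.8899; Cpl = (μ̂ − LSL) / (3σ̂) = (424.8 − 391.8) / (3 × 13.785) = 0.7980; Cpk = min(Cpu, Cpl) = 0.7980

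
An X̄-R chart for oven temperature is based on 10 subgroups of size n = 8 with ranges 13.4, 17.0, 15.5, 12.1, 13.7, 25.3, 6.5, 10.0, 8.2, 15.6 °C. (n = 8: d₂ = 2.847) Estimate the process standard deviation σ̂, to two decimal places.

4.82

R̄ = (13.4 + 17.0 + 15.5 + 12.1 + 13.7 + 25.3 + 6.5 + 10.0 + 8.2 + 15.6) / 10 = 13.7300
σ̂ = R̄ / d₂ = 13.7300 / 2.847 = 4.8226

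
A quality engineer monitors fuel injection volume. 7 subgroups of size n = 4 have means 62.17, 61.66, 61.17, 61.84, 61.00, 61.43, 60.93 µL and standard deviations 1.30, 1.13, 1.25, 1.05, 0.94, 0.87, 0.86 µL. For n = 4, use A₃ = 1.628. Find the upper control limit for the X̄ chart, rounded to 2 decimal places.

63.18

X̄̄ = (62.17 + 61.66 + 61.17 + 61.84 + 61.00 + 61.43 + 60.93) / 7 = 61.4571
s̄ = (1.30 + 1.13 + 1.25 + 1.05 + 0.94 + 0.87 + 0.86) / 7 = 1.0571
UCL = X̄̄ + A₃·s̄ = 61.4571 + 1.628 × 1.0571 = 63.1782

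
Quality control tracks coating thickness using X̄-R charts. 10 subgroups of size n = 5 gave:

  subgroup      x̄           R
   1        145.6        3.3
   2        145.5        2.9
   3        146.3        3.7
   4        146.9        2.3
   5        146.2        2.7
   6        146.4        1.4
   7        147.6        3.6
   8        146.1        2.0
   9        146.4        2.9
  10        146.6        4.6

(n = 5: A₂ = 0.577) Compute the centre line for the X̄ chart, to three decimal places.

146.360

X̄̄ = (145.6 + 145.5 + 146.3 + 146.9 + 146.2 + 146.4 + 147.6 + 146.1 + 146.4 + 146.6) / 10 = 1463.6000 / 10 = 146.3600
CL = X̄̄ = 146.3600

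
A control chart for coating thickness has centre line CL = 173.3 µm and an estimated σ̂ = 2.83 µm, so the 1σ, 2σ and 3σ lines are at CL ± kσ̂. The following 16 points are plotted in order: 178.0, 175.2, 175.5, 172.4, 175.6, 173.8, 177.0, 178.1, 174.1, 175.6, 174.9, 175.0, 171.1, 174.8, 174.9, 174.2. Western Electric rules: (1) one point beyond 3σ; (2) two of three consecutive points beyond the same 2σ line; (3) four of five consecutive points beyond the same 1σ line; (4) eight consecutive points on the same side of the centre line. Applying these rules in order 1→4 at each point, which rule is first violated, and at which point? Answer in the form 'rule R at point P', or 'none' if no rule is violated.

Zone of each point (C = within 1σ̂, B = 1σ̂–2σ̂, A = 2σ̂–3σ̂, * = beyond 3σ̂; sign = side of CL): 1:+B, 2:+C, 3:+C, 4:-C, 5:+C, 6:+C, 7:+B, 8:+B, 9:+C, 10:+C, 11:+C, 12:+C, 13:-C, 14:+C, 15:+C, 16:+C
Rule 4 (eight consecutive points on the same side of the centre line) is satisfied at point 12.

rule 4 at point 12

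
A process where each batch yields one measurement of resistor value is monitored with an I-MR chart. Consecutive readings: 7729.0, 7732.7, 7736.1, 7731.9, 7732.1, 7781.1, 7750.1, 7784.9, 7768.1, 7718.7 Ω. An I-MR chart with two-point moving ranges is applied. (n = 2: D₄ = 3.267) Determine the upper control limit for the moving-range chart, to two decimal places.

69.88

Moving ranges: 3.7, 3.4, 4.2, 0.2, 49.0, 31.0, 34.8, 16.8, 49.4; M̄R̄ = 192.5000 / 9 = 21.3889
UCL_MR = D₄·M̄R̄ = 3.267 × 21.3889 = 69.8775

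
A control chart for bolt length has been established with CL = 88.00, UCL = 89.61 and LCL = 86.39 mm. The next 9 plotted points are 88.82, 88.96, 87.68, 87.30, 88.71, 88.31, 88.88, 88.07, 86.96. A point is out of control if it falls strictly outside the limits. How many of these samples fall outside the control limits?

0

All 9 points lie within [86.39, 89.61].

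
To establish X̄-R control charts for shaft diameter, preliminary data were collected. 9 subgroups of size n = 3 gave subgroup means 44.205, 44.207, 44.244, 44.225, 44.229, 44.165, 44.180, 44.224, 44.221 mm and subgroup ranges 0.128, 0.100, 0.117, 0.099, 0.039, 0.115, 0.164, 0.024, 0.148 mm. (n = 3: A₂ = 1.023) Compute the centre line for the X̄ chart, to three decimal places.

X̄̄ = (44.205 + 44.207 + 44.244 + 44.225 + 44.229 + 44.165 + 44.180 + 44.224 + 44.221) / 9 = 397.9000 / 9 = 44.2111
CL = X̄̄ = 44.2111

44.211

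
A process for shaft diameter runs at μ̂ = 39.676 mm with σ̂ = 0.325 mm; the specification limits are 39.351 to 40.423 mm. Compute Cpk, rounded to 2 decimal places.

0.33

Cpu = (USL − μ̂) / (3σ̂) = (40.423 − 39.676) / (3 × 0.325) = 0.7662; Cpl = (μ̂ − LSL) / (3σ̂) = (39.676 − 39.351) / (3 × 0.325) = 0.3333; Cpk = min(Cpu, Cpl) = 0.3333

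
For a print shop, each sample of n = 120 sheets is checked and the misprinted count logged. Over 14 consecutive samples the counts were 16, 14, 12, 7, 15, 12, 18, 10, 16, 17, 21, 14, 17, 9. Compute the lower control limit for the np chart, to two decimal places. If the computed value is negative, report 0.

p̄ = Σdᵢ / (k·n) = 198 / (14 × 120) = 0.11786
LCL = np̄ − 3·√(np̄(1−p̄)) = 14.1429 − 3 × 3.5321 = 3.5464

3.55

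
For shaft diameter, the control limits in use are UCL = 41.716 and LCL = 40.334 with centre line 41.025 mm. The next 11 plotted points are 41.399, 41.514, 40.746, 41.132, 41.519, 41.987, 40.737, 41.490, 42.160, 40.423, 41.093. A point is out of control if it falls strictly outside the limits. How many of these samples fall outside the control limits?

2

Compare each point to [40.334, 41.716]: sample 6 = 41.987 > UCL; sample 9 = 42.160 > UCL.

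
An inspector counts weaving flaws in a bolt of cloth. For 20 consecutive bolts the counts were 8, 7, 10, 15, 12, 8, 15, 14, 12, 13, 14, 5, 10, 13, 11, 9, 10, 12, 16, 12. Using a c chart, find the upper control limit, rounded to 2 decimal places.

21.38

c̄ = (8 + 7 + 10 + 15 + 12 + 8 + 15 + 14 + 12 + 13 + 14 + 5 + 10 + 13 + 11 + 9 + 10 + 12 + 16 + 12) / 20 = 226 / 20 = 11.3000
UCL = c̄ + 3√c̄ = 11.3000 + 3 × √11.3000 = 11.3000 + 3 × 3.3615 = 21.3846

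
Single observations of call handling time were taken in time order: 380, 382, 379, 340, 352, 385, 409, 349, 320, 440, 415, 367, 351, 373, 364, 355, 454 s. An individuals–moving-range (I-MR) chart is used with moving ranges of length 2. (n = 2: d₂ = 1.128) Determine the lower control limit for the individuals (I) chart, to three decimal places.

X̄ = (380 + 382 + 379 + 340 + 352 + 385 + 409 + 349 + 320 + 440 + 415 + 367 + 351 + 373 + 364 + 355 + 454) / 17 = 377.3529
Moving ranges: 2, 3, 39, 12, 33, 24, 60, 29, 120, 25, 48, 16, 22, 9, 9, 99; M̄R̄ = 550.0000 / 16 = 34.3750
LCL = X̄ − 3·M̄R̄/d₂ = 377.3529 − 3 × 34.3750 / 1.128 = 285.9301

285.930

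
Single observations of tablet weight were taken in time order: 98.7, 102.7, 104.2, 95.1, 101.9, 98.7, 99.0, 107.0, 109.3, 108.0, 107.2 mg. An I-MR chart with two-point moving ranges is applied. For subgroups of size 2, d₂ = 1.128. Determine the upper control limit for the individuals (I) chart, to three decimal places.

112.811

X̄ = (98.7 + 102.7 + 104.2 + 95.1 + 101.9 + 98.7 + 99.0 + 107.0 + 109.3 + 108.0 + 107.2) / 11 = 102.8909
Moving ranges: 4.0, 1.5, 9.1, 6.8, 3.2, 0.3, 8.0, 2.3, 1.3, 0.8; M̄R̄ = 37.3000 / 10 = 3.7300
UCL = X̄ + 3·M̄R̄/d₂ = 102.8909 + 3 × 3.7300 / 1.128 = 112.8111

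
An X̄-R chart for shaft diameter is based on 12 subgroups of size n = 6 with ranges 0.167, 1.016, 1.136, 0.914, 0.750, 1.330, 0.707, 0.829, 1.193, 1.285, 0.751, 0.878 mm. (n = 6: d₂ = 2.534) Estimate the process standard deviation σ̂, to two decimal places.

R̄ = (0.167 + 1.016 + 1.136 + 0.914 + 0.750 + 1.330 + 0.707 + 0.829 + 1.193 + 1.285 + 0.751 + 0.878) / 12 = 0.9130
σ̂ = R̄ / d₂ = 0.9130 / 2.534 = 0.3603

0.36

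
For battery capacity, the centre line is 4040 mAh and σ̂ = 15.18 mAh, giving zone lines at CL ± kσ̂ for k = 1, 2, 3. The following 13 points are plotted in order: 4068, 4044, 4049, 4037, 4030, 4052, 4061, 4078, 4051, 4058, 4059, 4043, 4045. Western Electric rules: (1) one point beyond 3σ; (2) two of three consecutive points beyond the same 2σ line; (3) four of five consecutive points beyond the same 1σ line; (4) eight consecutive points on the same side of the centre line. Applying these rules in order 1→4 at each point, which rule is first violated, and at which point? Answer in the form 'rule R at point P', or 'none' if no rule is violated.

Zone of each point (C = within 1σ̂, B = 1σ̂–2σ̂, A = 2σ̂–3σ̂, * = beyond 3σ̂; sign = side of CL): 1:+B, 2:+C, 3:+C, 4:-C, 5:-C, 6:+C, 7:+B, 8:+A, 9:+C, 10:+B, 11:+B, 12:+C, 13:+C
Rule 3 (four of five consecutive points beyond the same 1σ limit) is satisfied at point 11.

rule 3 at point 11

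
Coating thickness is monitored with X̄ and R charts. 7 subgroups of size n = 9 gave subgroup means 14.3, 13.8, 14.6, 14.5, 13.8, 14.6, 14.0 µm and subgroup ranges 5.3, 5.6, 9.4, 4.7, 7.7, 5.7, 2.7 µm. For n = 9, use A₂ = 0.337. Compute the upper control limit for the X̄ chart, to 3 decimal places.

16.207

X̄̄ = (14.3 + 13.8 + 14.6 + 14.5 + 13.8 + 14.6 + 14.0) / 7 = 99.6000 / 7 = 14.2286
R̄ = (5.3 + 5.6 + 9.4 + 4.7 + 7.7 + 5.7 + 2.7) / 7 = 41.1000 / 7 = 5.8714
UCL = X̄̄ + A₂·R̄ = 14.2286 + 0.337 × 5.8714 = 16.2072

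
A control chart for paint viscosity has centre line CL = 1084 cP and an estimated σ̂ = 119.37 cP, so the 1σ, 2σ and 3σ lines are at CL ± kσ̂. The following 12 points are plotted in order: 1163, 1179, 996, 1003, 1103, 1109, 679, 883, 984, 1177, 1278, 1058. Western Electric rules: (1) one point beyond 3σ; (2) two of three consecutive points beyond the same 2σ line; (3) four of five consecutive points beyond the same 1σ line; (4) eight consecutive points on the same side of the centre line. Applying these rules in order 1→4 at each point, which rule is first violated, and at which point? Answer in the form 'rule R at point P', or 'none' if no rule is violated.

rule 1 at point 7

Zone of each point (C = within 1σ̂, B = 1σ̂–2σ̂, A = 2σ̂–3σ̂, * = beyond 3σ̂; sign = side of CL): 1:+C, 2:+C, 3:-C, 4:-C, 5:+C, 6:+C, 7:-*, 8:-B, 9:-C, 10:+C, 11:+B, 12:-C
Rule 1 (one point beyond the 3σ limits) is satisfied at point 7.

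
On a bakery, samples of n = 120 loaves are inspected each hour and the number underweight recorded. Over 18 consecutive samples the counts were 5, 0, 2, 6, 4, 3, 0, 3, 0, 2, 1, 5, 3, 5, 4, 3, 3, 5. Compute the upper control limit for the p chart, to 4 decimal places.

0.0678

p̄ = Σdᵢ / (k·n) = 54 / (18 × 120) = 0.02500
UCL = p̄ + 3·√(p̄(1−p̄)/n) = 0.02500 + 3 × √(0.02500×0.97500/120) = 0.02500 + 3 × 0.01425 = 0.06776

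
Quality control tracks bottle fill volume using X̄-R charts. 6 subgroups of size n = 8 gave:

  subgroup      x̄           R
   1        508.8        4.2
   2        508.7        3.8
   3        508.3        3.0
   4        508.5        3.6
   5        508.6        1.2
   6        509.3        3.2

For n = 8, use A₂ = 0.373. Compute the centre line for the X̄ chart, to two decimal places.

508.70

X̄̄ = (508.8 + 508.7 + 508.3 + 508.5 + 508.6 + 509.3) / 6 = 3052.2000 / 6 = 508.7000
CL = X̄̄ = 508.7000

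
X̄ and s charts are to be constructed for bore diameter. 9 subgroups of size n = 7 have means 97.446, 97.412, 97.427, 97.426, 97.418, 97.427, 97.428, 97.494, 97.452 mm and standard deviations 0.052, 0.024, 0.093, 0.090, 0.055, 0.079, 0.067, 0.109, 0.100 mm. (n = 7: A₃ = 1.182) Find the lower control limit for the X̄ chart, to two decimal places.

97.35

X̄̄ = (97.446 + 97.412 + 97.427 + 97.426 + 97.418 + 97.427 + 97.428 + 97.494 + 97.452) / 9 = 97.4367
s̄ = (0.052 + 0.024 + 0.093 + 0.090 + 0.055 + 0.079 + 0.067 + 0.109 + 0.100) / 9 = 0.0743
LCL = X̄̄ − A₃·s̄ = 97.4367 − 1.182 × 0.0743 = 97.3488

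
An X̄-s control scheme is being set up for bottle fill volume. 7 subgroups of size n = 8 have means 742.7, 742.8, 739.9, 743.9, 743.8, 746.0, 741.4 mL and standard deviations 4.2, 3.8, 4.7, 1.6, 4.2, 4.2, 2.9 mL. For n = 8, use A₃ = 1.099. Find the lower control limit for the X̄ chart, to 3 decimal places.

738.909

X̄̄ = (742.7 + 742.8 + 739.9 + 743.9 + 743.8 + 746.0 + 741.4) / 7 = 742.9286
s̄ = (4.2 + 3.8 + 4.7 + 1.6 + 4.2 + 4.2 + 2.9) / 7 = 3.6571
LCL = X̄̄ − A₃·s̄ = 742.9286 − 1.099 × 3.6571 = 738.9094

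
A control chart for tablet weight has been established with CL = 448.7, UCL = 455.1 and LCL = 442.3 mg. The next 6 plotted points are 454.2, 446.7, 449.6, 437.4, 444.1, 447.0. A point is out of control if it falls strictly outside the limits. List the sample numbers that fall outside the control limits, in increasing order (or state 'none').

Compare each point to [442.3, 455.1]: sample 4 = 437.4 < LCL.

4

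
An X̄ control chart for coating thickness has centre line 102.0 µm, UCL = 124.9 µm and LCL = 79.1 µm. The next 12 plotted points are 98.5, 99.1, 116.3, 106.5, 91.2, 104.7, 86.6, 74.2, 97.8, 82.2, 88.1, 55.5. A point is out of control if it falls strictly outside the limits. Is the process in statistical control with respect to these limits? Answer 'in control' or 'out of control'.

Compare each point to [79.1, 124.9]: sample 8 = 74.2 < LCL; sample 12 = 55.5 < LCL.

out of control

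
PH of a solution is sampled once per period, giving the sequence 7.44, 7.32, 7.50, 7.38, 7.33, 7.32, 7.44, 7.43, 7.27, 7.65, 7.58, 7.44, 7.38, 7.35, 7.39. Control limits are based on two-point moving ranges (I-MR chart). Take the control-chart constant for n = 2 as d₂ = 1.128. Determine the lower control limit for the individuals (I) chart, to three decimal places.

X̄ = (7.44 + 7.32 + 7.50 + 7.38 + 7.33 + 7.32 + 7.44 + 7.43 + 7.27 + 7.65 + 7.58 + 7.44 + 7.38 + 7.35 + 7.39) / 15 = 7.4147
Moving ranges: 0.12, 0.18, 0.12, 0.05, 0.01, 0.12, 0.01, 0.16, 0.38, 0.07, 0.14, 0.06, 0.03, 0.04; M̄R̄ = 1.4900 / 14 = 0.1064
LCL = X̄ − 3·M̄R̄/d₂ = 7.4147 − 3 × 0.1064 / 1.128 = 7.1316

7.132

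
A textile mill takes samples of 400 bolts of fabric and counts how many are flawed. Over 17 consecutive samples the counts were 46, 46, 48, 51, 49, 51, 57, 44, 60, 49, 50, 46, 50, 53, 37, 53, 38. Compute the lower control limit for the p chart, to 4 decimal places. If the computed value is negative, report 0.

p̄ = Σdᵢ / (k·n) = 828 / (17 × 400) = 0.12176
LCL = p̄ − 3·√(p̄(1−p̄)/n) = 0.12176 − 3 × 0.01635 = 0.07271

0.0727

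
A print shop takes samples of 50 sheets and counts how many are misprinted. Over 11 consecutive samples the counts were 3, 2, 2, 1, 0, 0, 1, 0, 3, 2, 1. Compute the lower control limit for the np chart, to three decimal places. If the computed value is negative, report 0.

0.000

p̄ = Σdᵢ / (k·n) = 15 / (11 × 50) = 0.02727
LCL = np̄ − 3·√(np̄(1−p̄)) = 1.3636 − 3 × 1.1517 = -2.0915 → 0 (negative, so LCL = 0)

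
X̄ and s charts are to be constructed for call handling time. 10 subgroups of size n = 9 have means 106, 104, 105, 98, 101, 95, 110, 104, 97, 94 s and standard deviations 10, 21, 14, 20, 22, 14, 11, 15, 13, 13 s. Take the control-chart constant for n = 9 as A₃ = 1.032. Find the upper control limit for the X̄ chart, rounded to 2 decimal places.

X̄̄ = (106 + 104 + 105 + 98 + 101 + 95 + 110 + 104 + 97 + 94) / 10 = 101.4000
s̄ = (10 + 21 + 14 + 20 + 22 + 14 + 11 + 15 + 13 + 13) / 10 = 15.3000
UCL = X̄̄ + A₃·s̄ = 101.4000 + 1.032 × 15.3000 = 117.1896

117.19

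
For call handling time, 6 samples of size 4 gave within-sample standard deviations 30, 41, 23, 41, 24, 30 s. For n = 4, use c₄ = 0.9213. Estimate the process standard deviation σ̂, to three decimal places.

34.191

s̄ = (30 + 41 + 23 + 41 + 24 + 30) / 6 = 31.5000
σ̂ = s̄ / c₄ = 31.5000 / 0.9213 = 34.1908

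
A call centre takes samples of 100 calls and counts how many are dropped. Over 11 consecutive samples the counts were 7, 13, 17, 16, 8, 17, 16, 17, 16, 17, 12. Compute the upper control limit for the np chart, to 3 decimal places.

p̄ = Σdᵢ / (k·n) = 156 / (11 × 100) = 0.14182
UCL = np̄ + 3·√(np̄(1−p̄)) = 14.1818 + 3 × √(14.1818×0.85818) = 14.1818 + 3 × 3.4886 = 24.6477

24.648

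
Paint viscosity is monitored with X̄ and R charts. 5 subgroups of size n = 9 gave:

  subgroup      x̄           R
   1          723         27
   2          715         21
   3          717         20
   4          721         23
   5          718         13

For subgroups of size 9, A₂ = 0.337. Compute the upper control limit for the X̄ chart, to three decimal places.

725.810

X̄̄ = (723 + 715 + 717 + 721 + 718) / 5 = 3594.0000 / 5 = 718.8000
R̄ = (27 + 21 + 20 + 23 + 13) / 5 = 104.0000 / 5 = 20.8000
UCL = X̄̄ + A₂·R̄ = 718.8000 + 0.337 × 20.8000 = 725.8096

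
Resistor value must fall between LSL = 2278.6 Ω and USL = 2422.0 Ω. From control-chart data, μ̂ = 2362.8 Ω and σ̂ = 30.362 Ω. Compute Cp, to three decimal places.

0.787

Cp = (USL − LSL) / (6σ̂) = (2422.0 − 2278.6) / (6 × 30.362) = 143.4000 / 182.1720 = 0.7872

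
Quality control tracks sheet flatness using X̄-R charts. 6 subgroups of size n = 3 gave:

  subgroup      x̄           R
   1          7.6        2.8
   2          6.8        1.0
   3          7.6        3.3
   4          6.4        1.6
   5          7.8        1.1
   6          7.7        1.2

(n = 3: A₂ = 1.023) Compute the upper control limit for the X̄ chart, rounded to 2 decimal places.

X̄̄ = (7.6 + 6.8 + 7.6 + 6.4 + 7.8 + 7.7) / 6 = 43.9000 / 6 = 7.3167
R̄ = (2.8 + 1.0 + 3.3 + 1.6 + 1.1 + 1.2) / 6 = 11.0000 / 6 = 1.8333
UCL = X̄̄ + A₂·R̄ = 7.3167 + 1.023 × 1.8333 = 9.1922

9.19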